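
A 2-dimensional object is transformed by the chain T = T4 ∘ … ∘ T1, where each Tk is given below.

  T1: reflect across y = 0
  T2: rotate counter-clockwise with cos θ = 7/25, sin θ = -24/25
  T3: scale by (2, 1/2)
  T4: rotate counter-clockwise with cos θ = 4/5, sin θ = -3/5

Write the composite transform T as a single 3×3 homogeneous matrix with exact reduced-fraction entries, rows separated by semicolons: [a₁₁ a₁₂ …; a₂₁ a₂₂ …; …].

T1 = [1 0 0; 0 -1 0; 0 0 1]
T2·T1 = [7/25 -24/25 0; -24/25 -7/25 0; 0 0 1]
T3·…·T1 = [14/25 -48/25 0; -12/25 -7/50 0; 0 0 1]
T4·…·T1 = [4/25 -81/50 0; -18/25 26/25 0; 0 0 1]

T = [4/25 -81/50 0; -18/25 26/25 0; 0 0 1]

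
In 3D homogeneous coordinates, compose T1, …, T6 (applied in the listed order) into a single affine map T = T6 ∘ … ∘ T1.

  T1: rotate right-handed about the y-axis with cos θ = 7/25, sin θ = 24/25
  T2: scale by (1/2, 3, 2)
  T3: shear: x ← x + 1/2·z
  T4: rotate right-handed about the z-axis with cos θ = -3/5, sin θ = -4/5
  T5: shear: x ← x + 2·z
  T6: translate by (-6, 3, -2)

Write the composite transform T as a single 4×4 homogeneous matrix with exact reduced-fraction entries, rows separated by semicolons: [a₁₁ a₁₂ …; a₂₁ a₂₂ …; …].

T1 = [7/25 0 24/25 0; 0 1 0 0; -24/25 0 7/25 0; 0 0 0 1]
T2·T1 = [7/50 0 12/25 0; 0 3 0 0; -48/25 0 14/25 0; 0 0 0 1]
T3·…·T1 = [-41/50 0 19/25 0; 0 3 0 0; -48/25 0 14/25 0; 0 0 0 1]
T4·…·T1 = [123/250 12/5 -57/125 0; 82/125 -9/5 -76/125 0; -48/25 0 14/25 0; 0 0 0 1]
T5·…·T1 = [-837/250 12/5 83/125 0; 82/125 -9/5 -76/125 0; -48/25 0 14/25 0; 0 0 0 1]
T6·…·T1 = [-837/250 12/5 83/125 -6; 82/125 -9/5 -76/125 3; -48/25 0 14/25 -2; 0 0 0 1]

T = [-837/250 12/5 83/125 -6; 82/125 -9/5 -76/125 3; -48/25 0 14/25 -2; 0 0 0 1]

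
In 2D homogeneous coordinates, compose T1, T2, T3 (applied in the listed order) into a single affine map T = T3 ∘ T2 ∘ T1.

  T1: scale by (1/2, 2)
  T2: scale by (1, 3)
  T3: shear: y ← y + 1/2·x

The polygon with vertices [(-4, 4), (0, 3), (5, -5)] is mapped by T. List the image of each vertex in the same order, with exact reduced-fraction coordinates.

T1 scale by (1/2, 2): (-4, 4) → (-2, 8); (0, 3) → (0, 6); (5, -5) → (5/2, -10)
T2 scale by (1, 3): (-2, 8) → (-2, 24); (0, 6) → (0, 18); (5/2, -10) → (5/2, -30)
T3 shear: y ← y + 1/2·x: (-2, 24) → (-2, 23); (0, 18) → (0, 18); (5/2, -30) → (5/2, -115/4)

image vertices: (-2, 23), (0, 18), (5/2, -115/4)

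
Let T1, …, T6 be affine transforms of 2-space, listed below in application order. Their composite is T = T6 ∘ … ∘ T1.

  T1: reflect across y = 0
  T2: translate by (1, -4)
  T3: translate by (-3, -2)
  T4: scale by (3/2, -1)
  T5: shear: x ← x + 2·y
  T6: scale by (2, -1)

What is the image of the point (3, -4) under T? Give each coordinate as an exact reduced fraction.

T(p) = (11, -2)

T1 reflect across y = 0: (3, -4) → (3, 4)
T2 translate by (1, -4): (3, 4) → (4, 0)
T3 translate by (-3, -2): (4, 0) → (1, -2)
T4 scale by (3/2, -1): (1, -2) → (3/2, 2)
T5 shear: x ← x + 2·y: (3/2, 2) → (11/2, 2)
T6 scale by (2, -1): (11/2, 2) → (11, -2)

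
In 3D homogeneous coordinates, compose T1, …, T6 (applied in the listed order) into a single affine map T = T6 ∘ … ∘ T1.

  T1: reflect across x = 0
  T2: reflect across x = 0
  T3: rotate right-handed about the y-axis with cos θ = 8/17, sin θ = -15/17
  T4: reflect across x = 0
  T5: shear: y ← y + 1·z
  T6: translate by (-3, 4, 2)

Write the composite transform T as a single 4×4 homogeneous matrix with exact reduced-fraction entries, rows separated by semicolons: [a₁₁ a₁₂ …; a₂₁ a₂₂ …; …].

T1 = [-1 0 0 0; 0 1 0 0; 0 0 1 0; 0 0 0 1]
T2·T1 = [1 0 0 0; 0 1 0 0; 0 0 1 0; 0 0 0 1]
T3·…·T1 = [8/17 0 -15/17 0; 0 1 0 0; 15/17 0 8/17 0; 0 0 0 1]
T4·…·T1 = [-8/17 0 15/17 0; 0 1 0 0; 15/17 0 8/17 0; 0 0 0 1]
T5·…·T1 = [-8/17 0 15/17 0; 15/17 1 8/17 0; 15/17 0 8/17 0; 0 0 0 1]
T6·…·T1 = [-8/17 0 15/17 -3; 15/17 1 8/17 4; 15/17 0 8/17 2; 0 0 0 1]

T = [-8/17 0 15/17 -3; 15/17 1 8/17 4; 15/17 0 8/17 2; 0 0 0 1]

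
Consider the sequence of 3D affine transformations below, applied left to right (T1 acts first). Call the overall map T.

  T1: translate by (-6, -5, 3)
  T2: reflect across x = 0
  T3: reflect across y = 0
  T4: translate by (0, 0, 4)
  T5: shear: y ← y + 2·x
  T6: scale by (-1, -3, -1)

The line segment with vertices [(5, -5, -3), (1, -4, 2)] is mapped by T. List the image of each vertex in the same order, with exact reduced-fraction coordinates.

T1 translate by (-6, -5, 3): (5, -5, -3) → (-1, -10, 0); (1, -4, 2) → (-5, -9, 5)
T2 reflect across x = 0: (-1, -10, 0) → (1, -10, 0); (-5, -9, 5) → (5, -9, 5)
T3 reflect across y = 0: (1, -10, 0) → (1, 10, 0); (5, -9, 5) → (5, 9, 5)
T4 translate by (0, 0, 4): (1, 10, 0) → (1, 10, 4); (5, 9, 5) → (5, 9, 9)
T5 shear: y ← y + 2·x: (1, 10, 4) → (1, 12, 4); (5, 9, 9) → (5, 19, 9)
T6 scale by (-1, -3, -1): (1, 12, 4) → (-1, -36, -4); (5, 19, 9) → (-5, -57, -9)

image vertices: (-1, -36, -4), (-5, -57, -9)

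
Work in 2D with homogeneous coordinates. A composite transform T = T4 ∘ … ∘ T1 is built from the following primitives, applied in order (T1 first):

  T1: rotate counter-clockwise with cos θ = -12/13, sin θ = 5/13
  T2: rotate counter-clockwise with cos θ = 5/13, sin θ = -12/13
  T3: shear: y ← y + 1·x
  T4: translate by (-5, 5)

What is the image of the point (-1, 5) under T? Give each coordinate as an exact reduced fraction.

T(p) = (-10, -1)

T1 rotate counter-clockwise with cos θ = -12/13, sin θ = 5/13: (-1, 5) → (-1, -5)
T2 rotate counter-clockwise with cos θ = 5/13, sin θ = -12/13: (-1, -5) → (-5, -1)
T3 shear: y ← y + 1·x: (-5, -1) → (-5, -6)
T4 translate by (-5, 5): (-5, -6) → (-10, -1)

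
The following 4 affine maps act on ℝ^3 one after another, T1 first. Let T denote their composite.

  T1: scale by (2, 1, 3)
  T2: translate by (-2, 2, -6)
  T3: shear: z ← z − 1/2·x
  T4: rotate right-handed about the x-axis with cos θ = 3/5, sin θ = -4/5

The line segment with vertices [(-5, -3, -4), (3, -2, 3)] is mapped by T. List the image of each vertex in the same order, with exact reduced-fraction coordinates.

image vertices: (-12, -51/5, -32/5), (4, 4/5, 3/5)

T1 scale by (2, 1, 3): (-5, -3, -4) → (-10, -3, -12); (3, -2, 3) → (6, -2, 9)
T2 translate by (-2, 2, -6): (-10, -3, -12) → (-12, -1, -18); (6, -2, 9) → (4, 0, 3)
T3 shear: z ← z − 1/2·x: (-12, -1, -18) → (-12, -1, -12); (4, 0, 3) → (4, 0, 1)
T4 rotate right-handed about the x-axis with cos θ = 3/5, sin θ = -4/5: (-12, -1, -12) → (-12, -51/5, -32/5); (4, 0, 1) → (4, 4/5, 3/5)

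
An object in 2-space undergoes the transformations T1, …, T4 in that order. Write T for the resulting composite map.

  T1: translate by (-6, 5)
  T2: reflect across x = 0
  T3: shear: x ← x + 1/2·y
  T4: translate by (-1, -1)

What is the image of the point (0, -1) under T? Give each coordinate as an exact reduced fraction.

T(p) = (7, 3)

T1 translate by (-6, 5): (0, -1) → (-6, 4)
T2 reflect across x = 0: (-6, 4) → (6, 4)
T3 shear: x ← x + 1/2·y: (6, 4) → (8, 4)
T4 translate by (-1, -1): (8, 4) → (7, 3)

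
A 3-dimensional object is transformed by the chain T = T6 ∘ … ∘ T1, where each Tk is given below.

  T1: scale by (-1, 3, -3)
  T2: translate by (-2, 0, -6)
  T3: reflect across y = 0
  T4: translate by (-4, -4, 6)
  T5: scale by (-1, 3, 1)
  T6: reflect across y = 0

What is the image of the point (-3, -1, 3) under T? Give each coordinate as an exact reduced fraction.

T1 scale by (-1, 3, -3): (-3, -1, 3) → (3, -3, -9)
T2 translate by (-2, 0, -6): (3, -3, -9) → (1, -3, -15)
T3 reflect across y = 0: (1, -3, -15) → (1, 3, -15)
T4 translate by (-4, -4, 6): (1, 3, -15) → (-3, -1, -9)
T5 scale by (-1, 3, 1): (-3, -1, -9) → (3, -3, -9)
T6 reflect across y = 0: (3, -3, -9) → (3, 3, -9)

T(p) = (3, 3, -9)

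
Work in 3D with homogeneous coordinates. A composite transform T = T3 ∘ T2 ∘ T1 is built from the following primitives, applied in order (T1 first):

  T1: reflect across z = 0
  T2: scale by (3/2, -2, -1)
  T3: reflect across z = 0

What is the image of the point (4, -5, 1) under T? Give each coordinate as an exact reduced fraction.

T(p) = (6, 10, -1)

T1 reflect across z = 0: (4, -5, 1) → (4, -5, -1)
T2 scale by (3/2, -2, -1): (4, -5, -1) → (6, 10, 1)
T3 reflect across z = 0: (6, 10, 1) → (6, 10, -1)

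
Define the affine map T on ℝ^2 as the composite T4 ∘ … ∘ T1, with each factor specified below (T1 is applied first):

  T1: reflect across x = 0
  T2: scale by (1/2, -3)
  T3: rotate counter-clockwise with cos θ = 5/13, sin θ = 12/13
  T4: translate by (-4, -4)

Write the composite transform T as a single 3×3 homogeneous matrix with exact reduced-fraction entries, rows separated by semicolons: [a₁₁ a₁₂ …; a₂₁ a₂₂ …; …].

T1 = [-1 0 0; 0 1 0; 0 0 1]
T2·T1 = [-1/2 0 0; 0 -3 0; 0 0 1]
T3·…·T1 = [-5/26 36/13 0; -6/13 -15/13 0; 0 0 1]
T4·…·T1 = [-5/26 36/13 -4; -6/13 -15/13 -4; 0 0 1]

T = [-5/26 36/13 -4; -6/13 -15/13 -4; 0 0 1]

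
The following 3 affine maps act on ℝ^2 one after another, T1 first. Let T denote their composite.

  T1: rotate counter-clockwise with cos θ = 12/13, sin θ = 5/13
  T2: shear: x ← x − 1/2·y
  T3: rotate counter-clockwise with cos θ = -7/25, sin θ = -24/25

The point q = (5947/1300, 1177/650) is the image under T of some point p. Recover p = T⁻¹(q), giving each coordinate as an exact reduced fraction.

p = (1/2, 4)

T1 = [12/13 -5/13 0; 5/13 12/13 0; 0 0 1]
T2·T1 = [19/26 -11/13 0; 5/13 12/13 0; 0 0 1]
T3·…·T1 = [107/650 73/65 0; -263/325 36/65 0; 0 0 1]
det M = 1; M⁻¹ = [36/65 -73/65 0; 263/325 107/650 0; 0 0 1]
M⁻¹ · (5947/1300, 1177/650)ᵀ = (1/2, 4)ᵀ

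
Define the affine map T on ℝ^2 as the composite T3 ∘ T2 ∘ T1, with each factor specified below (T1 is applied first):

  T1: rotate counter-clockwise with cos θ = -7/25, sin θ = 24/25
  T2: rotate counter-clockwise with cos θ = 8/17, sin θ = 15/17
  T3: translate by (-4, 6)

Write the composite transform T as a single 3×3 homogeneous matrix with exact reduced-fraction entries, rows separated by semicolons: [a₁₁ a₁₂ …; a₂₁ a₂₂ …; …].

T1 = [-7/25 -24/25 0; 24/25 -7/25 0; 0 0 1]
T2·T1 = [-416/425 -87/425 0; 87/425 -416/425 0; 0 0 1]
T3·…·T1 = [-416/425 -87/425 -4; 87/425 -416/425 6; 0 0 1]

T = [-416/425 -87/425 -4; 87/425 -416/425 6; 0 0 1]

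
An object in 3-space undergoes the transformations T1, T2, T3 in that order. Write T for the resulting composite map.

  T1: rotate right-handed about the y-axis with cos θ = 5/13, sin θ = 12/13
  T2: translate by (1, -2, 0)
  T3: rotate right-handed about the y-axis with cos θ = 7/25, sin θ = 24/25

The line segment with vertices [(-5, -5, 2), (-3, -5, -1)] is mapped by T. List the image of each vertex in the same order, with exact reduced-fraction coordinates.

image vertices: (1764/325, -7, 202/325), (646/325, -7, 553/325)

T1 rotate right-handed about the y-axis with cos θ = 5/13, sin θ = 12/13: (-5, -5, 2) → (-1/13, -5, 70/13); (-3, -5, -1) → (-27/13, -5, 31/13)
T2 translate by (1, -2, 0): (-1/13, -5, 70/13) → (12/13, -7, 70/13); (-27/13, -5, 31/13) → (-14/13, -7, 31/13)
T3 rotate right-handed about the y-axis with cos θ = 7/25, sin θ = 24/25: (12/13, -7, 70/13) → (1764/325, -7, 202/325); (-14/13, -7, 31/13) → (646/325, -7, 553/325)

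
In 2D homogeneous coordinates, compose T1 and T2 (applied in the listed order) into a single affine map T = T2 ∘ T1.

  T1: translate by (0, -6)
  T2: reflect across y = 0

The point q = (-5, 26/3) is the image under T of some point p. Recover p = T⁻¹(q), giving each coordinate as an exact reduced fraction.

T1 = [1 0 0; 0 1 -6; 0 0 1]
T2·T1 = [1 0 0; 0 -1 6; 0 0 1]
det M = -1; M⁻¹ = [1 0 0; 0 -1 6; 0 0 1]
M⁻¹ · (-5, 26/3)ᵀ = (-5, -8/3)ᵀ

p = (-5, -8/3)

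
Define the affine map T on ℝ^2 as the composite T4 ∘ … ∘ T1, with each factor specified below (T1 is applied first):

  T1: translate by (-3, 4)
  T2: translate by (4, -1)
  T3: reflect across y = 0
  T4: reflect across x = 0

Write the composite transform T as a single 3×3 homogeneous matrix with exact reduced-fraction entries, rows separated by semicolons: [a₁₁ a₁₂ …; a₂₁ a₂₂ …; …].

T = [-1 0 -1; 0 -1 -3; 0 0 1]

T1 = [1 0 -3; 0 1 4; 0 0 1]
T2·T1 = [1 0 1; 0 1 3; 0 0 1]
T3·…·T1 = [1 0 1; 0 -1 -3; 0 0 1]
T4·…·T1 = [-1 0 -1; 0 -1 -3; 0 0 1]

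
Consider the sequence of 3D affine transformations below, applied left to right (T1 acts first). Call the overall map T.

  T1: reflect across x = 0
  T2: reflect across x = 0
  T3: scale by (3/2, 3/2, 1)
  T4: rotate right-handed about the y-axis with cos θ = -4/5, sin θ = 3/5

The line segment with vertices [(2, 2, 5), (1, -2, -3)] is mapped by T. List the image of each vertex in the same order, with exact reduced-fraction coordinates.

image vertices: (3/5, 3, -29/5), (-3, -3, 3/2)

T1 reflect across x = 0: (2, 2, 5) → (-2, 2, 5); (1, -2, -3) → (-1, -2, -3)
T2 reflect across x = 0: (-2, 2, 5) → (2, 2, 5); (-1, -2, -3) → (1, -2, -3)
T3 scale by (3/2, 3/2, 1): (2, 2, 5) → (3, 3, 5); (1, -2, -3) → (3/2, -3, -3)
T4 rotate right-handed about the y-axis with cos θ = -4/5, sin θ = 3/5: (3, 3, 5) → (3/5, 3, -29/5); (3/2, -3, -3) → (-3, -3, 3/2)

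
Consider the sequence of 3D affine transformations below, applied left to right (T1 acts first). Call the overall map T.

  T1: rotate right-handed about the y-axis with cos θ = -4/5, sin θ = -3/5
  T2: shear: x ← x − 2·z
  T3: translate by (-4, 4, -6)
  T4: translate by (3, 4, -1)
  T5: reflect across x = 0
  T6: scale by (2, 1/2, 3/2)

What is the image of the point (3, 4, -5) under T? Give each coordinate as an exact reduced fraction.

T(p) = (24, 6, -9/5)

T1 rotate right-handed about the y-axis with cos θ = -4/5, sin θ = -3/5: (3, 4, -5) → (3/5, 4, 29/5)
T2 shear: x ← x − 2·z: (3/5, 4, 29/5) → (-11, 4, 29/5)
T3 translate by (-4, 4, -6): (-11, 4, 29/5) → (-15, 8, -1/5)
T4 translate by (3, 4, -1): (-15, 8, -1/5) → (-12, 12, -6/5)
T5 reflect across x = 0: (-12, 12, -6/5) → (12, 12, -6/5)
T6 scale by (2, 1/2, 3/2): (12, 12, -6/5) → (24, 6, -9/5)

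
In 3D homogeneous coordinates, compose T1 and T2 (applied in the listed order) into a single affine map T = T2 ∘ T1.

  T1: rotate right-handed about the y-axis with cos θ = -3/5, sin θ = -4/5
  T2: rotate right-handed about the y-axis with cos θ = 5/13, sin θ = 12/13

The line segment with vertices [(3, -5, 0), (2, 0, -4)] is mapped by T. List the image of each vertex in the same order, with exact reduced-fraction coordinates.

image vertices: (99/65, -5, 168/65), (58/13, 0, -4/13)

T1 rotate right-handed about the y-axis with cos θ = -3/5, sin θ = -4/5: (3, -5, 0) → (-9/5, -5, 12/5); (2, 0, -4) → (2, 0, 4)
T2 rotate right-handed about the y-axis with cos θ = 5/13, sin θ = 12/13: (-9/5, -5, 12/5) → (99/65, -5, 168/65); (2, 0, 4) → (58/13, 0, -4/13)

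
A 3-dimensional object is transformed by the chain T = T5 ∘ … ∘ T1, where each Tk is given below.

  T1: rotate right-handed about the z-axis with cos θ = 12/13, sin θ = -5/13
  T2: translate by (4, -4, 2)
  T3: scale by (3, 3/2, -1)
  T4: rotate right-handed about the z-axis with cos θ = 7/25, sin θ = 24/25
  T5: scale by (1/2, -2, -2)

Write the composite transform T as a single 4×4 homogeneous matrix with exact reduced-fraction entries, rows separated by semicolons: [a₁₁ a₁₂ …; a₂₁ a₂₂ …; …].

T = [216/325 -327/650 0 114/25; -1623/325 -972/325 0 -492/25; 0 0 2 4; 0 0 0 1]

T1 = [12/13 5/13 0 0; -5/13 12/13 0 0; 0 0 1 0; 0 0 0 1]
T2·T1 = [12/13 5/13 0 4; -5/13 12/13 0 -4; 0 0 1 2; 0 0 0 1]
T3·…·T1 = [36/13 15/13 0 12; -15/26 18/13 0 -6; 0 0 -1 -2; 0 0 0 1]
T4·…·T1 = [432/325 -327/325 0 228/25; 1623/650 486/325 0 246/25; 0 0 -1 -2; 0 0 0 1]
T5·…·T1 = [216/325 -327/650 0 114/25; -1623/325 -972/325 0 -492/25; 0 0 2 4; 0 0 0 1]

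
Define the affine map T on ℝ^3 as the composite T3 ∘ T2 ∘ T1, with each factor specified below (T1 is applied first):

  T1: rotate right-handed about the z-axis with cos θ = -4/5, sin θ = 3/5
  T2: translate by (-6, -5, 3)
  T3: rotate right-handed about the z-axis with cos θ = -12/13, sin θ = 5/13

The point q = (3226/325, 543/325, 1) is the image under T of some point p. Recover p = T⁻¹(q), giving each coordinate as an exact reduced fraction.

T1 = [-4/5 -3/5 0 0; 3/5 -4/5 0 0; 0 0 1 0; 0 0 0 1]
T2·T1 = [-4/5 -3/5 0 -6; 3/5 -4/5 0 -5; 0 0 1 3; 0 0 0 1]
T3·…·T1 = [33/65 56/65 0 97/13; -56/65 33/65 0 30/13; 0 0 1 3; 0 0 0 1]
det M = 1; M⁻¹ = [33/65 -56/65 0 -9/5; 56/65 33/65 0 -38/5; 0 0 1 -3; 0 0 0 1]
M⁻¹ · (3226/325, 543/325, 1)ᵀ = (9/5, 9/5, -2)ᵀ

p = (9/5, 9/5, -2)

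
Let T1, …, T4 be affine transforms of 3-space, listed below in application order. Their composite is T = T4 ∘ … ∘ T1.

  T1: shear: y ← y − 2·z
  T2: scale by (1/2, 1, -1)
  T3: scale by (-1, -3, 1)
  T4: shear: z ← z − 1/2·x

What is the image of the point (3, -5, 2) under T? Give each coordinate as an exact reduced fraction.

T1 shear: y ← y − 2·z: (3, -5, 2) → (3, -9, 2)
T2 scale by (1/2, 1, -1): (3, -9, 2) → (3/2, -9, -2)
T3 scale by (-1, -3, 1): (3/2, -9, -2) → (-3/2, 27, -2)
T4 shear: z ← z − 1/2·x: (-3/2, 27, -2) → (-3/2, 27, -5/4)

T(p) = (-3/2, 27, -5/4)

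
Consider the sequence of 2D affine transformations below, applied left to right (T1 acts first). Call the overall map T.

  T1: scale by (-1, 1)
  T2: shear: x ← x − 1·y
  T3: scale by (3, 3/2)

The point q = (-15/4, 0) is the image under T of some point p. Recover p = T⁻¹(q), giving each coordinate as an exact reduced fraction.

p = (5/4, 0)

T1 = [-1 0 0; 0 1 0; 0 0 1]
T2·T1 = [-1 -1 0; 0 1 0; 0 0 1]
T3·…·T1 = [-3 -3 0; 0 3/2 0; 0 0 1]
det M = -9/2; M⁻¹ = [-1/3 -2/3 0; 0 2/3 0; 0 0 1]
M⁻¹ · (-15/4, 0)ᵀ = (5/4, 0)ᵀ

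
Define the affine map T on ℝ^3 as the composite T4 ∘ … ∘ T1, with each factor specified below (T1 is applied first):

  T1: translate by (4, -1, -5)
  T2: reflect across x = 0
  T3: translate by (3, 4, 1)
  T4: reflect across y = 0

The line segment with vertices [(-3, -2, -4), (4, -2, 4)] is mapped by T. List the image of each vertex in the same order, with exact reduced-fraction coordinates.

image vertices: (2, -1, -8), (-5, -1, 0)

T1 translate by (4, -1, -5): (-3, -2, -4) → (1, -3, -9); (4, -2, 4) → (8, -3, -1)
T2 reflect across x = 0: (1, -3, -9) → (-1, -3, -9); (8, -3, -1) → (-8, -3, -1)
T3 translate by (3, 4, 1): (-1, -3, -9) → (2, 1, -8); (-8, -3, -1) → (-5, 1, 0)
T4 reflect across y = 0: (2, 1, -8) → (2, -1, -8); (-5, 1, 0) → (-5, -1, 0)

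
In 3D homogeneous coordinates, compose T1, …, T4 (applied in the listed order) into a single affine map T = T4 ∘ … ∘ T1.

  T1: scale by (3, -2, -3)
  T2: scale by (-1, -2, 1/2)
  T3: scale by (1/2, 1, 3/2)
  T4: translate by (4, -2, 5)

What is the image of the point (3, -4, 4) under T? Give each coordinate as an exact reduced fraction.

T(p) = (-1/2, -18, -4)

T1 scale by (3, -2, -3): (3, -4, 4) → (9, 8, -12)
T2 scale by (-1, -2, 1/2): (9, 8, -12) → (-9, -16, -6)
T3 scale by (1/2, 1, 3/2): (-9, -16, -6) → (-9/2, -16, -9)
T4 translate by (4, -2, 5): (-9/2, -16, -9) → (-1/2, -18, -4)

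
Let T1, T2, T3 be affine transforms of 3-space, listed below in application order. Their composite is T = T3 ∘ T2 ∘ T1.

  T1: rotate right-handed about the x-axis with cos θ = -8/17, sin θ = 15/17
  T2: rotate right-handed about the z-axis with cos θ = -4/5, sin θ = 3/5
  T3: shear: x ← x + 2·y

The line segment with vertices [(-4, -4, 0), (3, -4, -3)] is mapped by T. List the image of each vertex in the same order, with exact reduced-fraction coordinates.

T1 rotate right-handed about the x-axis with cos θ = -8/17, sin θ = 15/17: (-4, -4, 0) → (-4, 32/17, -60/17); (3, -4, -3) → (3, 77/17, -36/17)
T2 rotate right-handed about the z-axis with cos θ = -4/5, sin θ = 3/5: (-4, 32/17, -60/17) → (176/85, -332/85, -60/17); (3, 77/17, -36/17) → (-87/17, -31/17, -36/17)
T3 shear: x ← x + 2·y: (176/85, -332/85, -60/17) → (-488/85, -332/85, -60/17); (-87/17, -31/17, -36/17) → (-149/17, -31/17, -36/17)

image vertices: (-488/85, -332/85, -60/17), (-149/17, -31/17, -36/17)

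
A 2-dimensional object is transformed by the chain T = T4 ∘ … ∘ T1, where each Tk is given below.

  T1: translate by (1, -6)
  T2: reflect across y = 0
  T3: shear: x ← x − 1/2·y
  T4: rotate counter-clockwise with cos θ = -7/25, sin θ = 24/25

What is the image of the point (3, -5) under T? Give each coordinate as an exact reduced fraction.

T(p) = (-507/50, -113/25)

T1 translate by (1, -6): (3, -5) → (4, -11)
T2 reflect across y = 0: (4, -11) → (4, 11)
T3 shear: x ← x − 1/2·y: (4, 11) → (-3/2, 11)
T4 rotate counter-clockwise with cos θ = -7/25, sin θ = 24/25: (-3/2, 11) → (-507/50, -113/25)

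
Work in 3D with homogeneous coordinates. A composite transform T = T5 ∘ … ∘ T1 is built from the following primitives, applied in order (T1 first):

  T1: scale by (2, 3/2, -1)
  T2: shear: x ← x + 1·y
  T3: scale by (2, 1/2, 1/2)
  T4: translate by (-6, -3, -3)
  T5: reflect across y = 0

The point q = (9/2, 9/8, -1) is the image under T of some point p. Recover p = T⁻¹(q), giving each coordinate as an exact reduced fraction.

T1 = [2 0 0 0; 0 3/2 0 0; 0 0 -1 0; 0 0 0 1]
T2·T1 = [2 3/2 0 0; 0 3/2 0 0; 0 0 -1 0; 0 0 0 1]
T3·…·T1 = [4 3 0 0; 0 3/4 0 0; 0 0 -1/2 0; 0 0 0 1]
T4·…·T1 = [4 3 0 -6; 0 3/4 0 -3; 0 0 -1/2 -3; 0 0 0 1]
T5·…·T1 = [4 3 0 -6; 0 -3/4 0 3; 0 0 -1/2 -3; 0 0 0 1]
det M = 3/2; M⁻¹ = [1/4 1 0 -3/2; 0 -4/3 0 4; 0 0 -2 -6; 0 0 0 1]
M⁻¹ · (9/2, 9/8, -1)ᵀ = (3/4, 5/2, -4)ᵀ

p = (3/4, 5/2, -4)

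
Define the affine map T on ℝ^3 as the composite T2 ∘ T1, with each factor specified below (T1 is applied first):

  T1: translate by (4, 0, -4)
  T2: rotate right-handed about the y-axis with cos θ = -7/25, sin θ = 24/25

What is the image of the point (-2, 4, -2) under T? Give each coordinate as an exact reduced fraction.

T(p) = (-158/25, 4, -6/25)

T1 translate by (4, 0, -4): (-2, 4, -2) → (2, 4, -6)
T2 rotate right-handed about the y-axis with cos θ = -7/25, sin θ = 24/25: (2, 4, -6) → (-158/25, 4, -6/25)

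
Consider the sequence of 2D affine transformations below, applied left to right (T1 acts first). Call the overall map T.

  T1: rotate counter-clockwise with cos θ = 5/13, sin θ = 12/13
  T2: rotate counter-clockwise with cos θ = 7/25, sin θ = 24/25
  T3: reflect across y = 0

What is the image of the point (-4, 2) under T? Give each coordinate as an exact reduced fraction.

T(p) = (604/325, 1322/325)

T1 rotate counter-clockwise with cos θ = 5/13, sin θ = 12/13: (-4, 2) → (-44/13, -38/13)
T2 rotate counter-clockwise with cos θ = 7/25, sin θ = 24/25: (-44/13, -38/13) → (604/325, -1322/325)
T3 reflect across y = 0: (604/325, -1322/325) → (604/325, 1322/325)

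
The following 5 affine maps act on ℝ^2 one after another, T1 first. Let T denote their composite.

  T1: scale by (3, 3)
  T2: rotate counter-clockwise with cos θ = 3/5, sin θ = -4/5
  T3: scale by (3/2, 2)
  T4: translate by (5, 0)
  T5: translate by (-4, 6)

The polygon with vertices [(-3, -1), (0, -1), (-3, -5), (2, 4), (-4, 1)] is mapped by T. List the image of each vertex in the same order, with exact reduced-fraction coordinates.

image vertices: (-107/10, 84/5), (-13/5, 12/5), (-251/10, 12/5), (104/5, 54/5), (-31/5, 144/5)

T1 scale by (3, 3): (-3, -1) → (-9, -3); (0, -1) → (0, -3); (-3, -5) → (-9, -15); (2, 4) → (6, 12); (-4, 1) → (-12, 3)
T2 rotate counter-clockwise with cos θ = 3/5, sin θ = -4/5: (-9, -3) → (-39/5, 27/5); (0, -3) → (-12/5, -9/5); (-9, -15) → (-87/5, -9/5); (6, 12) → (66/5, 12/5); (-12, 3) → (-24/5, 57/5)
T3 scale by (3/2, 2): (-39/5, 27/5) → (-117/10, 54/5); (-12/5, -9/5) → (-18/5, -18/5); (-87/5, -9/5) → (-261/10, -18/5); (66/5, 12/5) → (99/5, 24/5); (-24/5, 57/5) → (-36/5, 114/5)
T4 translate by (5, 0): (-117/10, 54/5) → (-67/10, 54/5); (-18/5, -18/5) → (7/5, -18/5); (-261/10, -18/5) → (-211/10, -18/5); (99/5, 24/5) → (124/5, 24/5); (-36/5, 114/5) → (-11/5, 114/5)
T5 translate by (-4, 6): (-67/10, 54/5) → (-107/10, 84/5); (7/5, -18/5) → (-13/5, 12/5); (-211/10, -18/5) → (-251/10, 12/5); (124/5, 24/5) → (104/5, 54/5); (-11/5, 114/5) → (-31/5, 144/5)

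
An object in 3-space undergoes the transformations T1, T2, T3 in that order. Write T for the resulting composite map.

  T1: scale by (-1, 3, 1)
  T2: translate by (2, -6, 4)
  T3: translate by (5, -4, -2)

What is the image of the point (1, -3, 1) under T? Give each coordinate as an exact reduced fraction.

T(p) = (6, -19, 3)

T1 scale by (-1, 3, 1): (1, -3, 1) → (-1, -9, 1)
T2 translate by (2, -6, 4): (-1, -9, 1) → (1, -15, 5)
T3 translate by (5, -4, -2): (1, -15, 5) → (6, -19, 3)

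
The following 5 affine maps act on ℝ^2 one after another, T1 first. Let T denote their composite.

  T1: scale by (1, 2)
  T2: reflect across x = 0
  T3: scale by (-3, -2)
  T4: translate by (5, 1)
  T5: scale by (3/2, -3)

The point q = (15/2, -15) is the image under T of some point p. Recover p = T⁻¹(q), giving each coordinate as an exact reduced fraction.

p = (0, -1)

T1 = [1 0 0; 0 2 0; 0 0 1]
T2·T1 = [-1 0 0; 0 2 0; 0 0 1]
T3·…·T1 = [3 0 0; 0 -4 0; 0 0 1]
T4·…·T1 = [3 0 5; 0 -4 1; 0 0 1]
T5·…·T1 = [9/2 0 15/2; 0 12 -3; 0 0 1]
det M = 54; M⁻¹ = [2/9 0 -5/3; 0 1/12 1/4; 0 0 1]
M⁻¹ · (15/2, -15)ᵀ = (0, -1)ᵀ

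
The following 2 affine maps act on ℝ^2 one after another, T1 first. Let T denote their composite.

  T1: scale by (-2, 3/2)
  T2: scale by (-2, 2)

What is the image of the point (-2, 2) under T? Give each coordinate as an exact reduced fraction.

T1 scale by (-2, 3/2): (-2, 2) → (4, 3)
T2 scale by (-2, 2): (4, 3) → (-8, 6)

T(p) = (-8, 6)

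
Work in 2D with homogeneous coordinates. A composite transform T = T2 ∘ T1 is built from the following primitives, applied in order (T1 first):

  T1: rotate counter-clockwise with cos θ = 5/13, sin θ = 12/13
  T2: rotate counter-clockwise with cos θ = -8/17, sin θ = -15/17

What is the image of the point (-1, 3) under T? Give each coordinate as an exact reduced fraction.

T(p) = (373/221, 591/221)

T1 rotate counter-clockwise with cos θ = 5/13, sin θ = 12/13: (-1, 3) → (-41/13, 3/13)
T2 rotate counter-clockwise with cos θ = -8/17, sin θ = -15/17: (-41/13, 3/13) → (373/221, 591/221)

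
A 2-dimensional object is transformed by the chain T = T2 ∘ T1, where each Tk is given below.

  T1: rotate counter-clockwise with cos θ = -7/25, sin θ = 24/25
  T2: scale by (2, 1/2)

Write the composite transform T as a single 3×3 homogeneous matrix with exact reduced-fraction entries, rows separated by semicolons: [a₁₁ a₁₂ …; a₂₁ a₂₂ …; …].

T1 = [-7/25 -24/25 0; 24/25 -7/25 0; 0 0 1]
T2·T1 = [-14/25 -48/25 0; 12/25 -7/50 0; 0 0 1]

T = [-14/25 -48/25 0; 12/25 -7/50 0; 0 0 1]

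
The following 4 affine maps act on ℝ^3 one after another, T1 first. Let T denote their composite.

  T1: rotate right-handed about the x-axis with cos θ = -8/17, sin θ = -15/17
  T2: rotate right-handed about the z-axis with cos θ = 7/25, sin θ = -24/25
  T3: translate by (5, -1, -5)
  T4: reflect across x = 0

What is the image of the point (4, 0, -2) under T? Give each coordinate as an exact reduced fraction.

T1 rotate right-handed about the x-axis with cos θ = -8/17, sin θ = -15/17: (4, 0, -2) → (4, -30/17, 16/17)
T2 rotate right-handed about the z-axis with cos θ = 7/25, sin θ = -24/25: (4, -30/17, 16/17) → (-244/425, -1842/425, 16/17)
T3 translate by (5, -1, -5): (-244/425, -1842/425, 16/17) → (1881/425, -2267/425, -69/17)
T4 reflect across x = 0: (1881/425, -2267/425, -69/17) → (-1881/425, -2267/425, -69/17)

T(p) = (-1881/425, -2267/425, -69/17)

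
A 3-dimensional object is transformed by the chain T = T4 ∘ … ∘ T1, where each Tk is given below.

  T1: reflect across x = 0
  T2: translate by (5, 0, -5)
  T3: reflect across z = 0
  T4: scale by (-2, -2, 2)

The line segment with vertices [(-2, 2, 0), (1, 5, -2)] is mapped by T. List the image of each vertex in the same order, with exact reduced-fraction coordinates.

T1 reflect across x = 0: (-2, 2, 0) → (2, 2, 0); (1, 5, -2) → (-1, 5, -2)
T2 translate by (5, 0, -5): (2, 2, 0) → (7, 2, -5); (-1, 5, -2) → (4, 5, -7)
T3 reflect across z = 0: (7, 2, -5) → (7, 2, 5); (4, 5, -7) → (4, 5, 7)
T4 scale by (-2, -2, 2): (7, 2, 5) → (-14, -4, 10); (4, 5, 7) → (-8, -10, 14)

image vertices: (-14, -4, 10), (-8, -10, 14)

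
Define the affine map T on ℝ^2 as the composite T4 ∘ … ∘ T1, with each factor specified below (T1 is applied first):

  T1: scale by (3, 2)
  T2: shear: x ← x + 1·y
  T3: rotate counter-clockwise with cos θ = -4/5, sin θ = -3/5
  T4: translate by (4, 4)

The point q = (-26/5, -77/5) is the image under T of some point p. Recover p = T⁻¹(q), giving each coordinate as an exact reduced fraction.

p = (3, 5)

T1 = [3 0 0; 0 2 0; 0 0 1]
T2·T1 = [3 2 0; 0 2 0; 0 0 1]
T3·…·T1 = [-12/5 -2/5 0; -9/5 -14/5 0; 0 0 1]
T4·…·T1 = [-12/5 -2/5 4; -9/5 -14/5 4; 0 0 1]
det M = 6; M⁻¹ = [-7/15 1/15 8/5; 3/10 -2/5 2/5; 0 0 1]
M⁻¹ · (-26/5, -77/5)ᵀ = (3, 5)ᵀ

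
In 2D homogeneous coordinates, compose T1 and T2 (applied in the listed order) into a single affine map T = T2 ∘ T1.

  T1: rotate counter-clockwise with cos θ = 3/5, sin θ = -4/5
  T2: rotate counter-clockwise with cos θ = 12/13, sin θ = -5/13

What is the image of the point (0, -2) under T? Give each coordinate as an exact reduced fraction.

T(p) = (-126/65, -32/65)

T1 rotate counter-clockwise with cos θ = 3/5, sin θ = -4/5: (0, -2) → (-8/5, -6/5)
T2 rotate counter-clockwise with cos θ = 12/13, sin θ = -5/13: (-8/5, -6/5) → (-126/65, -32/65)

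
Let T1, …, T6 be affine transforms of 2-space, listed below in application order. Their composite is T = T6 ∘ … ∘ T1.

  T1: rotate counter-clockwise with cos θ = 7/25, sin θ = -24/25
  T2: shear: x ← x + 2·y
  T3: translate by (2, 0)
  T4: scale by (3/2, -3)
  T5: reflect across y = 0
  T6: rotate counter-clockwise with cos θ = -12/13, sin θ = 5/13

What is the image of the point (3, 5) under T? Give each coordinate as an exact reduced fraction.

T1 rotate counter-clockwise with cos θ = 7/25, sin θ = -24/25: (3, 5) → (141/25, -37/25)
T2 shear: x ← x + 2·y: (141/25, -37/25) → (67/25, -37/25)
T3 translate by (2, 0): (67/25, -37/25) → (117/25, -37/25)
T4 scale by (3/2, -3): (117/25, -37/25) → (351/50, 111/25)
T5 reflect across y = 0: (351/50, 111/25) → (351/50, -111/25)
T6 rotate counter-clockwise with cos θ = -12/13, sin θ = 5/13: (351/50, -111/25) → (-1551/325, 4419/650)

T(p) = (-1551/325, 4419/650)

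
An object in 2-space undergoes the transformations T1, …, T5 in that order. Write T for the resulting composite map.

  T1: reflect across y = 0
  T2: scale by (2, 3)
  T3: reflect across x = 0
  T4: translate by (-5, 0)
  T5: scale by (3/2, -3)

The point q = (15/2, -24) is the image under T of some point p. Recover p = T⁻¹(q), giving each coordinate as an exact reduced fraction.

p = (-5, -8/3)

T1 = [1 0 0; 0 -1 0; 0 0 1]
T2·T1 = [2 0 0; 0 -3 0; 0 0 1]
T3·…·T1 = [-2 0 0; 0 -3 0; 0 0 1]
T4·…·T1 = [-2 0 -5; 0 -3 0; 0 0 1]
T5·…·T1 = [-3 0 -15/2; 0 9 0; 0 0 1]
det M = -27; M⁻¹ = [-1/3 0 -5/2; 0 1/9 0; 0 0 1]
M⁻¹ · (15/2, -24)ᵀ = (-5, -8/3)ᵀ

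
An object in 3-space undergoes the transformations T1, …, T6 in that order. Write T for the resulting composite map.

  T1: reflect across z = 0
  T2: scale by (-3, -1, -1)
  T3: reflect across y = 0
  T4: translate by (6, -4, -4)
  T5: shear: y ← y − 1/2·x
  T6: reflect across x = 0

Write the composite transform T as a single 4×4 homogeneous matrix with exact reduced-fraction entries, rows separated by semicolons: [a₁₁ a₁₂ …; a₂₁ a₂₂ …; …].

T1 = [1 0 0 0; 0 1 0 0; 0 0 -1 0; 0 0 0 1]
T2·T1 = [-3 0 0 0; 0 -1 0 0; 0 0 1 0; 0 0 0 1]
T3·…·T1 = [-3 0 0 0; 0 1 0 0; 0 0 1 0; 0 0 0 1]
T4·…·T1 = [-3 0 0 6; 0 1 0 -4; 0 0 1 -4; 0 0 0 1]
T5·…·T1 = [-3 0 0 6; 3/2 1 0 -7; 0 0 1 -4; 0 0 0 1]
T6·…·T1 = [3 0 0 -6; 3/2 1 0 -7; 0 0 1 -4; 0 0 0 1]

T = [3 0 0 -6; 3/2 1 0 -7; 0 0 1 -4; 0 0 0 1]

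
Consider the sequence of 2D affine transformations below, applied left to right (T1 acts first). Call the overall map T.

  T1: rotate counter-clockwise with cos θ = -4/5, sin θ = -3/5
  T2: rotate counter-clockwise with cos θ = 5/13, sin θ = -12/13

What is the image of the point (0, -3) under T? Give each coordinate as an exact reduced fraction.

T(p) = (99/65, 168/65)

T1 rotate counter-clockwise with cos θ = -4/5, sin θ = -3/5: (0, -3) → (-9/5, 12/5)
T2 rotate counter-clockwise with cos θ = 5/13, sin θ = -12/13: (-9/5, 12/5) → (99/65, 168/65)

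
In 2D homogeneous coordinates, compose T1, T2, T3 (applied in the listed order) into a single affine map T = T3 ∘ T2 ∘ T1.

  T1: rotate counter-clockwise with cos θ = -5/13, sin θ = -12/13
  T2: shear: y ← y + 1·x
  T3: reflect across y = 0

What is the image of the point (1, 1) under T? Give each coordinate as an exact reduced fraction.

T(p) = (7/13, 10/13)

T1 rotate counter-clockwise with cos θ = -5/13, sin θ = -12/13: (1, 1) → (7/13, -17/13)
T2 shear: y ← y + 1·x: (7/13, -17/13) → (7/13, -10/13)
T3 reflect across y = 0: (7/13, -10/13) → (7/13, 10/13)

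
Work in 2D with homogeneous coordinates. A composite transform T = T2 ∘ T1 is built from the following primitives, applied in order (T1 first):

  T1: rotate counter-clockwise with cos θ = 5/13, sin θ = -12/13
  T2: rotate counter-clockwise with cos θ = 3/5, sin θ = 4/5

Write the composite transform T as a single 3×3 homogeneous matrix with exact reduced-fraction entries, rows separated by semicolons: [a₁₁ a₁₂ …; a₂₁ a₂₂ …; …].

T = [63/65 16/65 0; -16/65 63/65 0; 0 0 1]

T1 = [5/13 12/13 0; -12/13 5/13 0; 0 0 1]
T2·T1 = [63/65 16/65 0; -16/65 63/65 0; 0 0 1]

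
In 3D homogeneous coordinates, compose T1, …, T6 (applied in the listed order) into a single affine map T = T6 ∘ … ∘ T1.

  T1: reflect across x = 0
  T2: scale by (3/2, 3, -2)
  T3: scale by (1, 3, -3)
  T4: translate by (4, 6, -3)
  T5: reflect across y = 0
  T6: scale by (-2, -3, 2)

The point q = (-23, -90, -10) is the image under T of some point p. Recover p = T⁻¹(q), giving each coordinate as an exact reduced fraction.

p = (-5, -4, -1/3)

T1 = [-1 0 0 0; 0 1 0 0; 0 0 1 0; 0 0 0 1]
T2·T1 = [-3/2 0 0 0; 0 3 0 0; 0 0 -2 0; 0 0 0 1]
T3·…·T1 = [-3/2 0 0 0; 0 9 0 0; 0 0 6 0; 0 0 0 1]
T4·…·T1 = [-3/2 0 0 4; 0 9 0 6; 0 0 6 -3; 0 0 0 1]
T5·…·T1 = [-3/2 0 0 4; 0 -9 0 -6; 0 0 6 -3; 0 0 0 1]
T6·…·T1 = [3 0 0 -8; 0 27 0 18; 0 0 12 -6; 0 0 0 1]
det M = 972; M⁻¹ = [1/3 0 0 8/3; 0 1/27 0 -2/3; 0 0 1/12 1/2; 0 0 0 1]
M⁻¹ · (-23, -90, -10)ᵀ = (-5, -4, -1/3)ᵀ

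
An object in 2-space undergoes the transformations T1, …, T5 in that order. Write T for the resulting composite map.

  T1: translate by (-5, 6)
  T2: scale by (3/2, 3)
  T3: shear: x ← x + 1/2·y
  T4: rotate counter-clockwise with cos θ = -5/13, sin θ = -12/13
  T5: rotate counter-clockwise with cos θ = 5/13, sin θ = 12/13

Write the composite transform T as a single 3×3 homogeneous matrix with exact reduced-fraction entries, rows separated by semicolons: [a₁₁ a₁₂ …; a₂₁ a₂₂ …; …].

T1 = [1 0 -5; 0 1 6; 0 0 1]
T2·T1 = [3/2 0 -15/2; 0 3 18; 0 0 1]
T3·…·T1 = [3/2 3/2 3/2; 0 3 18; 0 0 1]
T4·…·T1 = [-15/26 57/26 417/26; -18/13 -33/13 -108/13; 0 0 1]
T5·…·T1 = [357/338 1077/338 4677/338; -180/169 177/169 1962/169; 0 0 1]

T = [357/338 1077/338 4677/338; -180/169 177/169 1962/169; 0 0 1]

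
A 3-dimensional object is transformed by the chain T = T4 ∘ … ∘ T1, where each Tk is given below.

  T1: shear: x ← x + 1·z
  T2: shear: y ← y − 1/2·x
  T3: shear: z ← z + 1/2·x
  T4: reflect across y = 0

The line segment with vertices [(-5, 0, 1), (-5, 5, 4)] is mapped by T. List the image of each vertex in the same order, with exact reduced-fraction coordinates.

image vertices: (-4, -2, -1), (-1, -11/2, 7/2)

T1 shear: x ← x + 1·z: (-5, 0, 1) → (-4, 0, 1); (-5, 5, 4) → (-1, 5, 4)
T2 shear: y ← y − 1/2·x: (-4, 0, 1) → (-4, 2, 1); (-1, 5, 4) → (-1, 11/2, 4)
T3 shear: z ← z + 1/2·x: (-4, 2, 1) → (-4, 2, -1); (-1, 11/2, 4) → (-1, 11/2, 7/2)
T4 reflect across y = 0: (-4, 2, -1) → (-4, -2, -1); (-1, 11/2, 7/2) → (-1, -11/2, 7/2)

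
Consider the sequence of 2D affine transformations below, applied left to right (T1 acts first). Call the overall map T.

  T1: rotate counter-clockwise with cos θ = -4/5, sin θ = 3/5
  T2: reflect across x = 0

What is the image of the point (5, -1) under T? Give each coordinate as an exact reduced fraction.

T(p) = (17/5, 19/5)

T1 rotate counter-clockwise with cos θ = -4/5, sin θ = 3/5: (5, -1) → (-17/5, 19/5)
T2 reflect across x = 0: (-17/5, 19/5) → (17/5, 19/5)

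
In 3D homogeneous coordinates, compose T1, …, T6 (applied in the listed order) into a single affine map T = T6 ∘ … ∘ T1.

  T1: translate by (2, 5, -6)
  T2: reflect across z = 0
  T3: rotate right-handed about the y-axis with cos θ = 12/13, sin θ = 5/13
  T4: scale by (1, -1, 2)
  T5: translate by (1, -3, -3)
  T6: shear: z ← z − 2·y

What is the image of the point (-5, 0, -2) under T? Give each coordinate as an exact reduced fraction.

T1 translate by (2, 5, -6): (-5, 0, -2) → (-3, 5, -8)
T2 reflect across z = 0: (-3, 5, -8) → (-3, 5, 8)
T3 rotate right-handed about the y-axis with cos θ = 12/13, sin θ = 5/13: (-3, 5, 8) → (4/13, 5, 111/13)
T4 scale by (1, -1, 2): (4/13, 5, 111/13) → (4/13, -5, 222/13)
T5 translate by (1, -3, -3): (4/13, -5, 222/13) → (17/13, -8, 183/13)
T6 shear: z ← z − 2·y: (17/13, -8, 183/13) → (17/13, -8, 391/13)

T(p) = (17/13, -8, 391/13)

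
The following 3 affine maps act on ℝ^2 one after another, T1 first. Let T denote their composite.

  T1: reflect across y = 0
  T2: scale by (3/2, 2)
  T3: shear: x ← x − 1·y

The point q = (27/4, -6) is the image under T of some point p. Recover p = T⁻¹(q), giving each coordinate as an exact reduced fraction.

p = (1/2, 3)

T1 = [1 0 0; 0 -1 0; 0 0 1]
T2·T1 = [3/2 0 0; 0 -2 0; 0 0 1]
T3·…·T1 = [3/2 2 0; 0 -2 0; 0 0 1]
det M = -3; M⁻¹ = [2/3 2/3 0; 0 -1/2 0; 0 0 1]
M⁻¹ · (27/4, -6)ᵀ = (1/2, 3)ᵀ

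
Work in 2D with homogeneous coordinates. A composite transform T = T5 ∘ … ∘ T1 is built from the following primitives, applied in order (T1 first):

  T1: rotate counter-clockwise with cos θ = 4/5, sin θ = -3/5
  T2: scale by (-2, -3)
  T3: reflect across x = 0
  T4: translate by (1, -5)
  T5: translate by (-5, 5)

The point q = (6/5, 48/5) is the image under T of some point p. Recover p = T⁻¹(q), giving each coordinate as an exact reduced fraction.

T1 = [4/5 3/5 0; -3/5 4/5 0; 0 0 1]
T2·T1 = [-8/5 -6/5 0; 9/5 -12/5 0; 0 0 1]
T3·…·T1 = [8/5 6/5 0; 9/5 -12/5 0; 0 0 1]
T4·…·T1 = [8/5 6/5 1; 9/5 -12/5 -5; 0 0 1]
T5·…·T1 = [8/5 6/5 -4; 9/5 -12/5 0; 0 0 1]
det M = -6; M⁻¹ = [2/5 1/5 8/5; 3/10 -4/15 6/5; 0 0 1]
M⁻¹ · (6/5, 48/5)ᵀ = (4, -1)ᵀ

p = (4, -1)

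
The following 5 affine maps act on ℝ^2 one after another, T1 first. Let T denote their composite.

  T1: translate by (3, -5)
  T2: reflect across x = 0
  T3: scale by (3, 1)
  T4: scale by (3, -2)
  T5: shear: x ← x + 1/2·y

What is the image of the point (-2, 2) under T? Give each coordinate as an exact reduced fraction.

T(p) = (-6, 6)

T1 translate by (3, -5): (-2, 2) → (1, -3)
T2 reflect across x = 0: (1, -3) → (-1, -3)
T3 scale by (3, 1): (-1, -3) → (-3, -3)
T4 scale by (3, -2): (-3, -3) → (-9, 6)
T5 shear: x ← x + 1/2·y: (-9, 6) → (-6, 6)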